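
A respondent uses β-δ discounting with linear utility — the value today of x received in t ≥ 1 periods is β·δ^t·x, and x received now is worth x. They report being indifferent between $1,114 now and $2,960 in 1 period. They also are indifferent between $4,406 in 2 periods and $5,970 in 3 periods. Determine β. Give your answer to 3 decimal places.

Both payoffs in the second observation are in the future, so β drops out: δ^2·4406 = δ^3·5970 ⇒ δ = 4406/5970 = 0.73802.
Substituting δ into 1114 = β·δ·2960: β = 1114/(2184.549) ≈ 0.510.

β ≈ 0.510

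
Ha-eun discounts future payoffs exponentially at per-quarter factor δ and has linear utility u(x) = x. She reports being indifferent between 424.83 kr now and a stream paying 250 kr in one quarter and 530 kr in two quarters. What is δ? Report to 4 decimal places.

The stream is worth 250δ + 530δ² today, so 250δ + 530δ² = 424.83.
That is, 530δ² + 250δ − 424.83 = 0, a quadratic in δ.
By the quadratic formula (taking the positive root), δ = (−250 + √963139.60) / 1060 ≈ 0.6900.

δ ≈ 0.6900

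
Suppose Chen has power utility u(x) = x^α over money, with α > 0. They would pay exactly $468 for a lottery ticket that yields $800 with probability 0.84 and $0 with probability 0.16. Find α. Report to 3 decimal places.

α ≈ 0.325

EU(lottery) = 0.84·800^α + 0.16·0 = 0.84·800^α.
Equating: 468^α = 0.84·800^α, i.e. 0.5850^α = 0.84.
Taking logs: α·ln(468/800) = ln(0.84), so α = -0.174353 / -0.536143 ≈ 0.325.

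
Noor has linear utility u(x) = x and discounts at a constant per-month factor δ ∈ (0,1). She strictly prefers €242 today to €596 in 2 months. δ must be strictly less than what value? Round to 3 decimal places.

δ < 0.637

The preference means 242 > δ^2·596.
So δ^2 < 242/596 = 0.40604; taking the square root of both positive sides preserves the inequality.
δ < 0.40604^(1/2) = 0.637.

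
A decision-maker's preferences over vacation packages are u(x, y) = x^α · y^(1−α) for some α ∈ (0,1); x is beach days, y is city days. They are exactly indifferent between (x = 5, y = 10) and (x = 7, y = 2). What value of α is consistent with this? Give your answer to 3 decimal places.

α ≈ 0.827

The Cobb–Douglas utilities coincide, so 5^α·10^(1−α) = 7^α·2^(1−α).
Rearrange to (5/7)^α = (2/10)^(1−α) and take logs: α·-0.336472 = (1−α)·-1.609438.
With A = -0.336472 and B = -1.609438: α·A = (1−α)·B, so α = B/(A+B) = -1.609438/-1.945910 ≈ 0.827.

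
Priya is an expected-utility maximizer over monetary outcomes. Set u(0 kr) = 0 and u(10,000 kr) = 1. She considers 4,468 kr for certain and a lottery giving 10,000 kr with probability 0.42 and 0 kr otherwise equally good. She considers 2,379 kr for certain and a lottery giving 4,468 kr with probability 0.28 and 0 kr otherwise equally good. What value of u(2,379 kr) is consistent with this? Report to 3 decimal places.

0.118

The first gamble pins u(4,468 kr): it must equal 0.42·1 + 0.58·0 = 0.42.
Then u(2,379 kr) = 0.28·u(4,468 kr) + 0.72·u(0 kr) = 0.28·0.42 + 0.72·0.00 = 0.1176.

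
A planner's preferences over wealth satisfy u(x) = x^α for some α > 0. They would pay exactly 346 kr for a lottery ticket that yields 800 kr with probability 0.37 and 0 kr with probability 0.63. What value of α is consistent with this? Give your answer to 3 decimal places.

The lottery's expected utility is 0.37·u(800) + 0.63·u(0) = 0.37·800^α (since u(0) = 0 for α > 0).
Indifference: 346^α = 0.37·800^α, so (346/800)^α = 0.37.
α = ln(0.37) / ln(346/800) = -0.994252/-0.838173 ≈ 1.186.

α ≈ 1.186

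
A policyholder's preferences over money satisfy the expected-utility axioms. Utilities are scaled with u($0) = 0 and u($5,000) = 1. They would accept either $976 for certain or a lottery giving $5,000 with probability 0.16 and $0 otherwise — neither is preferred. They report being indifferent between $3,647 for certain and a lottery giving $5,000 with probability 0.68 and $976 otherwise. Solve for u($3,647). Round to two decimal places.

The first gamble pins u($976): it must equal 0.16·1 + 0.84·0 = 0.16.
Chaining: u($3,647) = 0.68·1.00 + 0.32·0.16 = 0.7312.

0.73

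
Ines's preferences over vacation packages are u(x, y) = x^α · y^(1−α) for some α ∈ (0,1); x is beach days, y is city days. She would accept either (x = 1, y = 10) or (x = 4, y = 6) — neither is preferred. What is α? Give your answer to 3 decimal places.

α ≈ 0.269

Indifference: 1^α · 10^(1−α) = 4^α · 6^(1−α).
(1/4)^α = (6/10)^(1−α); take logs: α·ln(1/4) = (1−α)·ln(6/10), i.e. α·-1.386294 = (1−α)·-0.510826.
With A = -1.386294 and B = -0.510826: α·A = (1−α)·B, so α = B/(A+B) = -0.510826/-1.897120 ≈ 0.269.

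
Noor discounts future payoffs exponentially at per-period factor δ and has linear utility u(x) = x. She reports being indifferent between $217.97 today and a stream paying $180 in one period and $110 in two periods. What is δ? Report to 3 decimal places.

δ ≈ 0.810

Present value of the stream is 180·δ + 110·δ². Indifference gives 180δ + 110δ² = 217.97.
Rearranged: 110δ² + 180δ − 217.97 = 0.
δ = (−180 + √(180² + 4·110·217.97)) / (2·110) = (−180 + √128306.80) / 220 ≈ 0.810.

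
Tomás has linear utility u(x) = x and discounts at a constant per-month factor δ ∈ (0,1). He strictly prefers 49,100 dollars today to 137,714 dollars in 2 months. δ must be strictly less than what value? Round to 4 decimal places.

δ < 0.5971

Under u(x) = x this choice says 49100 > δ^2·137714.
Hence δ^2 < 49100/137714 = 0.35654, and x ↦ x^(1/2) is increasing on (0,∞).
δ < 0.35654^(1/2) = 0.5971.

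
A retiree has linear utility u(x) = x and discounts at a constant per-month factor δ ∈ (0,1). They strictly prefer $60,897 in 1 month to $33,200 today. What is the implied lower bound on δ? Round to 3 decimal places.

Comparing present values: 33200 < δ·60897.
Dividing through by 60897 gives δ > 0.54518.

δ > 0.545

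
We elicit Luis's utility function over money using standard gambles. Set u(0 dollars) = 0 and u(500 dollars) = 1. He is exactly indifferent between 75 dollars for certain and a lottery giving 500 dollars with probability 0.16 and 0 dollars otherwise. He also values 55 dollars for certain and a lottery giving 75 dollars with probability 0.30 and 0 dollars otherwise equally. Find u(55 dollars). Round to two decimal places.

The first gamble pins u(75 dollars): it must equal 0.16·1 + 0.84·0 = 0.16.
The second indifference gives u(55 dollars) = 0.30·u(75 dollars) + 0.70·u(0 dollars) = 0.30·0.16 + 0.70·0.00 = 0.0480.

0.05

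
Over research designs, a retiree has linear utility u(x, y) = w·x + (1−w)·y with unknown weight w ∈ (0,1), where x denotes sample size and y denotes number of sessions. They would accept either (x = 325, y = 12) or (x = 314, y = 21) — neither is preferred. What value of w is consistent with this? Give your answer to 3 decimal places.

Equating utilities: w·325 + (1−w)·12 = w·314 + (1−w)·21.
Rearranging, 11·w − 9·(1−w) = 0.
So w/(1−w) = 9/11 = 0.8182, giving w = 9/(11+9) = 0.450.

w = 0.450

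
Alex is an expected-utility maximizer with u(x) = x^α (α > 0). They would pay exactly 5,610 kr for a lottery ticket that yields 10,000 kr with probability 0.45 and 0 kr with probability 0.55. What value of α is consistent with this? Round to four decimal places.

α ≈ 1.3814

The lottery's expected utility is 0.45·u(10000) + 0.55·u(0) = 0.45·10000^α (since u(0) = 0 for α > 0).
Setting u(5610) equal to that: 5610^α = 0.45·10000^α ⇒ (5610/10000)^α = 0.45.
Take logs: α = ln 0.45 / ln(5610/10000) ≈ 1.381419.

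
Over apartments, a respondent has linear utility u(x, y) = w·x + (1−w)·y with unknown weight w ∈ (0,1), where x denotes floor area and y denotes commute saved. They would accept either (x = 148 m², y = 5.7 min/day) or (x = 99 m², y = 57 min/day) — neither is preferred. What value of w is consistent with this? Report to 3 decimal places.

w = 0.511

u(148,5.7) = u(99,57) means w·148 + (1−w)·5.7 = w·99 + (1−w)·57.
Collecting terms: w·49 = (1−w)·51.3.
The marginal rate of substitution is 51.3/49, so w = 51.3/(49+51.3) = 0.511.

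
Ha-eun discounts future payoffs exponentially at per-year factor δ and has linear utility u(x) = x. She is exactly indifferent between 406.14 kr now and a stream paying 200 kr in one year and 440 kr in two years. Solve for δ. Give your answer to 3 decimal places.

δ ≈ 0.760

Present value of the stream is 200·δ + 440·δ². Indifference gives 200δ + 440δ² = 406.14.
That is, 440δ² + 200δ − 406.14 = 0, a quadratic in δ.
By the quadratic formula (taking the positive root), δ = (−200 + √754806.40) / 880 ≈ 0.760.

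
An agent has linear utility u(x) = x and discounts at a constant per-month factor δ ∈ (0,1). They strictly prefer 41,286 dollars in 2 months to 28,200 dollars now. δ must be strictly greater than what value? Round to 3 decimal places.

The preference means 28200 < δ^2·41286.
Dividing by 41286: δ^2 > 0.68304. Both sides are positive, so the square root keeps the direction.
δ > (28200/41286)^(1/2) ≈ 0.826.

δ > 0.826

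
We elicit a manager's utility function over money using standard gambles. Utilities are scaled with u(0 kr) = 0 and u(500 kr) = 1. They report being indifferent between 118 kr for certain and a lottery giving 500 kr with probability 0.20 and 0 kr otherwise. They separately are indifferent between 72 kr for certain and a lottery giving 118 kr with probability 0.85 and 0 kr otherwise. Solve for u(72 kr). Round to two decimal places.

First, u(118 kr) = 0.20·u(500 kr) + 0.80·u(0 kr) = 0.20.
Chaining: u(72 kr) = 0.85·0.20 + 0.15·0.00 = 0.1700.

0.17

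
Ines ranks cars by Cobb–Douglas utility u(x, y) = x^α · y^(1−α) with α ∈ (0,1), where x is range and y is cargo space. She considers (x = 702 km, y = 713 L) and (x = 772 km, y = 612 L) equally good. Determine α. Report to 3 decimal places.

α ≈ 0.616

The Cobb–Douglas utilities coincide, so 702^α·713^(1−α) = 772^α·612^(1−α).
Rearrange to (702/772)^α = (612/713)^(1−α) and take logs: α·-0.095051 = (1−α)·-0.152749.
Thus α·(-0.247800) = -0.152749, so α = -0.152749/-0.247800 ≈ 0.616.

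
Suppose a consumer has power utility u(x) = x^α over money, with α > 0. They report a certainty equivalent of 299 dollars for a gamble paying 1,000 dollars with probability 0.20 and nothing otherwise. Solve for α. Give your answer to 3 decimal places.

Since u(0) = 0, the lottery's EU is 0.20·1000^α.
Equating: 299^α = 0.20·1000^α, i.e. 0.2990^α = 0.20.
Take logs: α = ln 0.20 / ln(299/1000) ≈ 1.33308.

α ≈ 1.333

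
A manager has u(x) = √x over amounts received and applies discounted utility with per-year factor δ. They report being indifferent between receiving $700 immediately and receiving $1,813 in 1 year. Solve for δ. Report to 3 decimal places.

The payoff in 1 year is discounted by δ, so u(700) = δ·u(1813) and δ = u(700)/u(1813).
Since u(x) = √x, δ = √(700/1813) = 0.62137.

δ ≈ 0.621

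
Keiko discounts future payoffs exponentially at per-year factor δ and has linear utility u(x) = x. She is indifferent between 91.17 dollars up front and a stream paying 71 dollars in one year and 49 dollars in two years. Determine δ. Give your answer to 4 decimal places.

δ ≈ 0.8200

Equating present values: 91.17 = 71δ + 49δ².
Rearranged: 49δ² + 71δ − 91.17 = 0.
δ = (−71 + √(71² + 4·49·91.17)) / (2·49) = (−71 + √22910.32) / 98 ≈ 0.8200.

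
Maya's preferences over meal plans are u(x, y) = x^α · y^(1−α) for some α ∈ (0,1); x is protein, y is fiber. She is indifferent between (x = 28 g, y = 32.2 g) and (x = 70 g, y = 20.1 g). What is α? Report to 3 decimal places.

α ≈ 0.340

Indifference: 28^α · 32.2^(1−α) = 70^α · 20.1^(1−α).
(28/70)^α = (20.1/32.2)^(1−α); take logs: α·ln(28/70) = (1−α)·ln(20.1/32.2), i.e. α·-0.916291 = (1−α)·-0.471247.
Thus α·(-1.387538) = -0.471247, so α = -0.471247/-1.387538 ≈ 0.340.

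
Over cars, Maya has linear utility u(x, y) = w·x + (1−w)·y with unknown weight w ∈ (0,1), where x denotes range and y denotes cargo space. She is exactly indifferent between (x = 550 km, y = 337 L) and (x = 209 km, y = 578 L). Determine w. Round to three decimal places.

w = 0.414

Indifference: w·550 + (1−w)·337 = w·209 + (1−w)·578.
w·(550−209) = (1−w)·(578−337), i.e. w·341 = (1−w)·241.
Hence w = 241/(341+241) = 241/582 = 0.414.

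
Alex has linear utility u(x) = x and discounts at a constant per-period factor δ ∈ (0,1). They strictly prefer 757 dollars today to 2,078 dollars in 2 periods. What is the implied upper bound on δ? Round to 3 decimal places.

The preference means 757 > δ^2·2078.
Dividing by 2078: δ^2 < 0.36429. Both sides are positive, so the square root keeps the direction.
δ < (757/2078)^(1/2) ≈ 0.604.

δ < 0.604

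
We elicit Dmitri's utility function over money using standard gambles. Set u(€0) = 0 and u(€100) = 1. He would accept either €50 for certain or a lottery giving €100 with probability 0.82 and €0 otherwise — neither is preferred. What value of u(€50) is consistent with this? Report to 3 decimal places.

0.820

By the standard-gamble method, u(€50) is just the indifference probability on the best outcome: 0.82.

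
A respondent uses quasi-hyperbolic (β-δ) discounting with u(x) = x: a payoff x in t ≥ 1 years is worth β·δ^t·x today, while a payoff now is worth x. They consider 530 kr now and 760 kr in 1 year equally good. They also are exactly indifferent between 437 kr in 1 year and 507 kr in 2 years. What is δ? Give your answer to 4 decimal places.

δ ≈ 0.8619

The second indifference involves only future payoffs, so β cancels: β·δ^1·437 = β·δ^2·507, giving δ = 437/507 = 0.86193.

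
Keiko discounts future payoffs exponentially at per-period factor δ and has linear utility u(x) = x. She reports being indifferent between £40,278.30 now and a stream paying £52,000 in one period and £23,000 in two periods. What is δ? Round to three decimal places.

δ ≈ 0.610

The stream is worth 52000δ + 23000δ² today, so 52000δ + 23000δ² = 40278.30.
That is, 23000δ² + 52000δ − 40278.30 = 0, a quadratic in δ.
δ = (−52000 + √(52000² + 4·23000·40278.30)) / (2·23000) = (−52000 + √6409603600.00) / 46000 ≈ 0.610.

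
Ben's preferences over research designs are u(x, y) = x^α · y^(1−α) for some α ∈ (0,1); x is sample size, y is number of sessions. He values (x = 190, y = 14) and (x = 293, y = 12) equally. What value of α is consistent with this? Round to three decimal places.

α ≈ 0.262

Indifference: 190^α · 14^(1−α) = 293^α · 12^(1−α).
Taking logs: α·ln 190 + (1−α)·ln 14 = α·ln 293 + (1−α)·ln 12, i.e. α·-0.433149 = (1−α)·-0.154151.
So α/(1−α) = (-0.154151)/(-0.433149) = 0.355884, and α = 0.355884/1.355884 ≈ 0.262.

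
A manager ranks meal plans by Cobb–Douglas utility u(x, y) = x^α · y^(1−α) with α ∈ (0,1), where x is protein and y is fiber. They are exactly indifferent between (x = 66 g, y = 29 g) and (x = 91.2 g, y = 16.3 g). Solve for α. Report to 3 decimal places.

Set the two utilities equal: 66^α·29^(1−α) = 91.2^α·16.3^(1−α).
(66/91.2)^α = (16.3/29)^(1−α); take logs: α·ln(66/91.2) = (1−α)·ln(16.3/29), i.e. α·-0.323400 = (1−α)·-0.576131.
So α/(1−α) = (-0.576131)/(-0.323400) = 1.781481, and α = 1.781481/2.781481 ≈ 0.640.

α ≈ 0.640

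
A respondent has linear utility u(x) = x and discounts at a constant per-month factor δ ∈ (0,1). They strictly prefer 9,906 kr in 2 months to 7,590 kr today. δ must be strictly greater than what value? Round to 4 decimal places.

Under u(x) = x this choice says 7590 < δ^2·9906.
So δ^2 > 7590/9906 = 0.76620; taking the square root of both positive sides preserves the inequality.
δ > 0.76620^(1/2) = 0.8753.

δ > 0.8753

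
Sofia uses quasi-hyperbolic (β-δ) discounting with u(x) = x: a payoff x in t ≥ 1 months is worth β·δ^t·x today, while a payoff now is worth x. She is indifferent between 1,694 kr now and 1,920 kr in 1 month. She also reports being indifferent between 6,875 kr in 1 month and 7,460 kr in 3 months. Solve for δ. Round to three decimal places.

δ ≈ 0.960

Both payoffs in the second observation are in the future, so β drops out: δ^1·6875 = δ^3·7460 ⇒ δ^2 = 6875/7460 = 0.92158, so δ = 0.95999.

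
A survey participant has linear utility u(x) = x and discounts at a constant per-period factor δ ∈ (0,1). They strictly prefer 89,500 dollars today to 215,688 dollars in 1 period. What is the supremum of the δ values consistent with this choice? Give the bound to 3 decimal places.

Comparing present values: 89500 > δ·215688.
Dividing through by 215688 gives δ < 0.41495.

δ < 0.415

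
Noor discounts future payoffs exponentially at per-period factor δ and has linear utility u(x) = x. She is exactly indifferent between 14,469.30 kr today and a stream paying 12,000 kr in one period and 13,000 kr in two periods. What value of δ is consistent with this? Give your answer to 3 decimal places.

The stream is worth 12000δ + 13000δ² today, so 12000δ + 13000δ² = 14469.30.
So 13000δ² + 12000δ − 14469.30 = 0.
The positive root is δ = [−12000 + √(12000² + 4·13000·14469.30)] / (2·13000) = (−12000 + 29940.000)/26000 ≈ 0.690.

δ ≈ 0.690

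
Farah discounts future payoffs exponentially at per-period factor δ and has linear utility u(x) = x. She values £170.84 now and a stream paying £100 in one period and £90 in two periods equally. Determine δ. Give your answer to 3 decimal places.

Present value of the stream is 100·δ + 90·δ². Indifference gives 100δ + 90δ² = 170.84.
Rearranged: 90δ² + 100δ − 170.84 = 0.
The positive root is δ = [−100 + √(100² + 4·90·170.84)] / (2·90) = (−100 + 267.399)/180 ≈ 0.930.

δ ≈ 0.930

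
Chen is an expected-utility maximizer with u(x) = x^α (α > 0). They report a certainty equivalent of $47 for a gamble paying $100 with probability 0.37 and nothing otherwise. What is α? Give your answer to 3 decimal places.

Since u(0) = 0, the lottery's EU is 0.37·100^α.
Setting u(47) equal to that: 47^α = 0.37·100^α ⇒ (47/100)^α = 0.37.
Take logs: α = ln 0.37 / ln(47/100) ≈ 1.31685.

α ≈ 1.317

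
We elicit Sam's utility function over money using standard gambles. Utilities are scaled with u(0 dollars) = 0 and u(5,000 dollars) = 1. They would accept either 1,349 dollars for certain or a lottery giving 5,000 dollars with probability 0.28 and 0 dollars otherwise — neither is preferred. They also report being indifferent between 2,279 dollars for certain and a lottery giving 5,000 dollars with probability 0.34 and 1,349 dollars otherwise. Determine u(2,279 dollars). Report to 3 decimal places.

First, u(1,349 dollars) = 0.28·u(5,000 dollars) + 0.72·u(0 dollars) = 0.28.
The second indifference gives u(2,279 dollars) = 0.34·u(5,000 dollars) + 0.66·u(1,349 dollars) = 0.34·1.00 + 0.66·0.28 = 0.5248.

0.525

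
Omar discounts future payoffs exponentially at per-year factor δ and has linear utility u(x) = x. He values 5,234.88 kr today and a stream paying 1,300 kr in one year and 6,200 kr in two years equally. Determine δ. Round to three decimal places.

δ ≈ 0.820

Present value of the stream is 1300·δ + 6200·δ². Indifference gives 1300δ + 6200δ² = 5234.88.
That is, 6200δ² + 1300δ − 5234.88 = 0, a quadratic in δ.
The positive root is δ = [−1300 + √(1300² + 4·6200·5234.88)] / (2·6200) = (−1300 + 11468.000)/12400 ≈ 0.820.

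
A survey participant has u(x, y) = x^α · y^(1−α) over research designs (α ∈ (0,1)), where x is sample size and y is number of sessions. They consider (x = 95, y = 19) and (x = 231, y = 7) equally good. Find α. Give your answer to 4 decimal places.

Set the two utilities equal: 95^α·19^(1−α) = 231^α·7^(1−α).
(95/231)^α = (7/19)^(1−α); take logs: α·ln(95/231) = (1−α)·ln(7/19), i.e. α·-0.8885408 = (1−α)·-0.9985288.
So α/(1−α) = (-0.9985288)/(-0.8885408) = 1.1237850, and α = 1.1237850/2.1237850 ≈ 0.5291.

α ≈ 0.5291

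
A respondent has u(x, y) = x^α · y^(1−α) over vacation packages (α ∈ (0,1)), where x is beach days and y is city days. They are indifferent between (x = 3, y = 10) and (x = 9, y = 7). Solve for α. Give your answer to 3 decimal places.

Indifference: 3^α · 10^(1−α) = 9^α · 7^(1−α).
Rearrange to (3/9)^α = (7/10)^(1−α) and take logs: α·-1.098612 = (1−α)·-0.356675.
So α/(1−α) = (-0.356675)/(-1.098612) = 0.324660, and α = 0.324660/1.324660 ≈ 0.245.

α ≈ 0.245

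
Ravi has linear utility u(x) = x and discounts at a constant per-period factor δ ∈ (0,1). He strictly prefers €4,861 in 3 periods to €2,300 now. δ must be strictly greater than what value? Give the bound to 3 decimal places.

δ > 0.779

Comparing present values: 2300 < δ^3·4861.
Hence δ^3 > 2300/4861 = 0.47315, and x ↦ x^(1/3) is increasing on (0,∞).
δ > 0.47315^(1/3) = 0.779.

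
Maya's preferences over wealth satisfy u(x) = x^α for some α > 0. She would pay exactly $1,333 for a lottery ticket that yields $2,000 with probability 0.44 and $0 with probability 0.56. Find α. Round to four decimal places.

α ≈ 2.0235

Since u(0) = 0, the lottery's EU is 0.44·2000^α.
Setting u(1333) equal to that: 1333^α = 0.44·2000^α ⇒ (1333/2000)^α = 0.44.
Take logs: α = ln 0.44 / ln(1333/2000) ≈ 2.023539.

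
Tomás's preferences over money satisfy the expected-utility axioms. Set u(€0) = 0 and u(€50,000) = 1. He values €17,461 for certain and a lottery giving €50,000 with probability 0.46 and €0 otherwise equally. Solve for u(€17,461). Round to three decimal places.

0.460

By the standard-gamble method, u(€17,461) is just the indifference probability on the best outcome: 0.46.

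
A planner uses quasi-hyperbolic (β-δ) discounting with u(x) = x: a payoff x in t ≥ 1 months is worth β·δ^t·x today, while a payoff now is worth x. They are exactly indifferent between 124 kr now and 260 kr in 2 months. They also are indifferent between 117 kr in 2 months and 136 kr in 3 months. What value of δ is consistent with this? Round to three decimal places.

The second indifference involves only future payoffs, so β cancels: β·δ^2·117 = β·δ^3·136, giving δ = 117/136 = 0.86029.

δ ≈ 0.860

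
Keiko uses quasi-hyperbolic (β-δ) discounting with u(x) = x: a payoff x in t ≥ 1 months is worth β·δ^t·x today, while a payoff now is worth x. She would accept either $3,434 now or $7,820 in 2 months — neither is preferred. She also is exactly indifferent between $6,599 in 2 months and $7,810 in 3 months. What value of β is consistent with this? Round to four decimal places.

β ≈ 0.6151

From the later pair, β·δ^2·6599 = β·δ^3·7810; dividing through, δ = 6599/7810 = 0.84494.
Now use the now-vs-future pair: 3434 = β·δ^2·7820 gives β = 3434/(0.71393·7820) ≈ 0.6151.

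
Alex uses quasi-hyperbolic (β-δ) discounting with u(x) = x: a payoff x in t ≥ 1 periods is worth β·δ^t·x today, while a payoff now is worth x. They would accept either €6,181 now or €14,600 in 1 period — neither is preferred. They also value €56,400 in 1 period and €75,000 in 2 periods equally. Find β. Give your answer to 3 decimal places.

β ≈ 0.563

Both payoffs in the second observation are in the future, so β drops out: δ^1·56400 = δ^2·75000 ⇒ δ = 56400/75000 = 0.75200.
The first indifference: 6181 = β·δ·14600, so β = 6181/(δ·14600) = 6181/(0.75200·14600) ≈ 0.563.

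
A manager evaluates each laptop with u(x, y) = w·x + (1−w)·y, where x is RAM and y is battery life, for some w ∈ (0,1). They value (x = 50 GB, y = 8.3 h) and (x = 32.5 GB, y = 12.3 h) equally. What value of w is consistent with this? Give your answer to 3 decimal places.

w = 0.186

Equating utilities: w·50 + (1−w)·8.3 = w·32.5 + (1−w)·12.3.
Collecting terms: w·17.5 = (1−w)·4.
So w/(1−w) = 4/17.5 = 0.2286, giving w = 4/(17.5+4) = 0.186.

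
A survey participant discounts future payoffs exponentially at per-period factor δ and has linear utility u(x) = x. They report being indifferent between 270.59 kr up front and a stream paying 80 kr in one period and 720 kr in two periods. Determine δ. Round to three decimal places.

δ ≈ 0.560

Present value of the stream is 80·δ + 720·δ². Indifference gives 80δ + 720δ² = 270.59.
Rearranged: 720δ² + 80δ − 270.59 = 0.
The positive root is δ = [−80 + √(80² + 4·720·270.59)] / (2·720) = (−80 + 886.397)/1440 ≈ 0.560.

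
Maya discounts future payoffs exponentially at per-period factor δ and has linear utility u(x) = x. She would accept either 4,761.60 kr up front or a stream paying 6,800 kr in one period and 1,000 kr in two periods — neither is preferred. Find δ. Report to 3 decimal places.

The stream is worth 6800δ + 1000δ² today, so 6800δ + 1000δ² = 4761.60.
So 1000δ² + 6800δ − 4761.60 = 0.
The positive root is δ = [−6800 + √(6800² + 4·1000·4761.60)] / (2·1000) = (−6800 + 8080.000)/2000 ≈ 0.640.

δ ≈ 0.640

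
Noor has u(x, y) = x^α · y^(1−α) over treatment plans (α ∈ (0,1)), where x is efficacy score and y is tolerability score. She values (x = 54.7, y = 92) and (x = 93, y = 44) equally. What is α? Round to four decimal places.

α ≈ 0.5815

The Cobb–Douglas utilities coincide, so 54.7^α·92^(1−α) = 93^α·44^(1−α).
Rearrange to (54.7/93)^α = (44/92)^(1−α) and take logs: α·-0.5307358 = (1−α)·-0.7375989.
With A = -0.5307358 and B = -0.7375989: α·A = (1−α)·B, so α = B/(A+B) = -0.7375989/-1.2683347 ≈ 0.5815.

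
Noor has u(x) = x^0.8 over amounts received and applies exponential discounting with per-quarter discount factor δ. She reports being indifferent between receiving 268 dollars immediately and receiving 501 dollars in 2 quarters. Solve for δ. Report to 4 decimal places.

Equating discounted utilities: u(268) = δ^2·u(501) ⇒ δ^2 = u(268)/u(501).
Since u(x) = x^0.8, δ^2 = (268/501)^0.8 = 0.53493^0.8 = 0.60623.
Taking the square root: δ = 0.60623^(1/2) ≈ 0.7786.

δ ≈ 0.7786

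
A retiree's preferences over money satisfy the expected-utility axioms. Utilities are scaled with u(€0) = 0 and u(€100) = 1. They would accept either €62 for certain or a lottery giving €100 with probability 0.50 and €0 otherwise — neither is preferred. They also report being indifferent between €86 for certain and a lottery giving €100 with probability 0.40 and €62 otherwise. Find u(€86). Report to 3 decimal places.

From the first indifference, u(€62) = 0.50·u(€100) + 0.50·u(€0) = 0.50·1 + 0.50·0 = 0.50.
The second indifference gives u(€86) = 0.40·u(€100) + 0.60·u(€62) = 0.40·1.00 + 0.60·0.50 = 0.7000.

0.700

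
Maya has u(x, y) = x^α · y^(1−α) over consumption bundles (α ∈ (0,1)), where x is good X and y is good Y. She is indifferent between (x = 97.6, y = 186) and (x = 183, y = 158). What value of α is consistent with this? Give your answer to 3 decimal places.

The Cobb–Douglas utilities coincide, so 97.6^α·186^(1−α) = 183^α·158^(1−α).
Taking logs: α·ln 97.6 + (1−α)·ln 186 = α·ln 183 + (1−α)·ln 158, i.e. α·-0.628609 = (1−α)·-0.163152.
With A = -0.628609 and B = -0.163152: α·A = (1−α)·B, so α = B/(A+B) = -0.163152/-0.791761 ≈ 0.206.

α ≈ 0.206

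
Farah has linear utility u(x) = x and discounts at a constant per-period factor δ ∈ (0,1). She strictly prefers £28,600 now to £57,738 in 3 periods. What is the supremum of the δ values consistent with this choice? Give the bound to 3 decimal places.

δ < 0.791

Under u(x) = x this choice says 28600 > δ^3·57738.
Dividing by 57738: δ^3 < 0.49534. Both sides are positive, so the cube root keeps the direction.
δ < (28600/57738)^(1/3) ≈ 0.791.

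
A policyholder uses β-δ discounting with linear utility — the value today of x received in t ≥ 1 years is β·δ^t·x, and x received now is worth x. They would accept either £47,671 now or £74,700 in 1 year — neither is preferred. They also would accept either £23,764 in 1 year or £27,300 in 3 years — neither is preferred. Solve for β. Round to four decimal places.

β ≈ 0.6840

From the later pair, β·δ^1·23764 = β·δ^3·27300; dividing through, δ^2 = 23764/27300 = 0.87048, so δ = 0.93299.
Now use the now-vs-future pair: 47671 = β·δ·74700 gives β = 47671/(0.93299·74700) ≈ 0.6840.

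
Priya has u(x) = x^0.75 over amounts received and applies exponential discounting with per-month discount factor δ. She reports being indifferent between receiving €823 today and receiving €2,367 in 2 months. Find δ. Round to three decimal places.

Indifference means u(823) = δ^2 · u(2367), so δ^2 = u(823)/u(2367).
With u(x) = x^0.75: δ^2 = 823^0.75/2367^0.75 = (823/2367)^0.75 = 0.45279.
So δ = 0.45279^(1/2) ≈ 0.673.

δ ≈ 0.673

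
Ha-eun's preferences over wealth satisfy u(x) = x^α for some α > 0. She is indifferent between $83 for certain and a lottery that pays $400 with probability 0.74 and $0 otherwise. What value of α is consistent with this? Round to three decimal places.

α ≈ 0.191

EU(lottery) = 0.74·400^α + 0.26·0 = 0.74·400^α.
Equating: 83^α = 0.74·400^α, i.e. 0.2075^α = 0.74.
α = ln(0.74) / ln(83/400) = -0.301105/-1.572624 ≈ 0.191.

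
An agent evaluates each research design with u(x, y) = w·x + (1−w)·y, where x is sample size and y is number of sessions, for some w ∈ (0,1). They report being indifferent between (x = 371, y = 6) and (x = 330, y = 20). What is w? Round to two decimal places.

w = 0.25

Equating utilities: w·371 + (1−w)·6 = w·330 + (1−w)·20.
Collecting terms: w·41 = (1−w)·14.
So w/(1−w) = 14/41 = 0.3415, giving w = 14/(41+14) = 0.25.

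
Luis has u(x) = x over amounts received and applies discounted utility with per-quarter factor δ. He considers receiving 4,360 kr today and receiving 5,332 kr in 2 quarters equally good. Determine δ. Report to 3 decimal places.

Indifference means u(4360) = δ^2 · u(5332), so δ^2 = u(4360)/u(5332).
With u(x) = x: δ^2 = 4360/5332 = 0.81770.
Hence δ = (0.81770)^(1/2) = 0.90427.

δ ≈ 0.904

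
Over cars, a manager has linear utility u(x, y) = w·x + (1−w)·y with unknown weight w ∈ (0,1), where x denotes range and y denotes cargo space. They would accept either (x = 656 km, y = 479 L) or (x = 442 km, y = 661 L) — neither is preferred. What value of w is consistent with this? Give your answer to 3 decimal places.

Indifference: w·656 + (1−w)·479 = w·442 + (1−w)·661.
w·(656−442) = (1−w)·(661−479), i.e. w·214 = (1−w)·182.
So w/(1−w) = 182/214 = 0.8505, giving w = 182/(214+182) = 0.460.

w = 0.460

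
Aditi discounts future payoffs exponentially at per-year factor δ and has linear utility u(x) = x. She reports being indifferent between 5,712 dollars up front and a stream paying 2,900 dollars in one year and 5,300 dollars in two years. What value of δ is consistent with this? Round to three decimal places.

δ ≈ 0.800

The stream is worth 2900δ + 5300δ² today, so 2900δ + 5300δ² = 5712.
So 5300δ² + 2900δ − 5712 = 0.
δ = (−2900 + √(2900² + 4·5300·5712)) / (2·5300) = (−2900 + √129504400.00) / 10600 ≈ 0.800.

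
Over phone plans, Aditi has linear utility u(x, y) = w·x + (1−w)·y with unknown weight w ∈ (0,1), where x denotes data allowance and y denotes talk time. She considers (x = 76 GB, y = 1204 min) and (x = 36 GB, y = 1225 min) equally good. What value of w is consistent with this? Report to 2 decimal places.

w = 0.34

Equating utilities: w·76 + (1−w)·1204 = w·36 + (1−w)·1225.
Collecting terms: w·40 = (1−w)·21.
Hence w = 21/(40+21) = 21/61 = 0.34.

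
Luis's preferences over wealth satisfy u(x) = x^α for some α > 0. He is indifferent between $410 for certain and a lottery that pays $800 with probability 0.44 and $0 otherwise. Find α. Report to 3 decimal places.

α ≈ 1.228

Since u(0) = 0, the lottery's EU is 0.44·800^α.
Equating: 410^α = 0.44·800^α, i.e. 0.5125^α = 0.44.
Taking logs: α·ln(410/800) = ln(0.44), so α = -0.820981 / -0.668455 ≈ 1.228.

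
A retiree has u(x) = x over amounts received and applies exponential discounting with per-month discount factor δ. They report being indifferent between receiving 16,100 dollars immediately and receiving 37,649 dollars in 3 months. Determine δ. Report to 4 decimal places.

δ ≈ 0.7534

Equating discounted utilities: u(16100) = δ^3·u(37649) ⇒ δ^3 = u(16100)/u(37649).
With u(x) = x: δ^3 = 16100/37649 = 0.42763.
Taking the cube root: δ = 0.42763^(1/3) ≈ 0.7534.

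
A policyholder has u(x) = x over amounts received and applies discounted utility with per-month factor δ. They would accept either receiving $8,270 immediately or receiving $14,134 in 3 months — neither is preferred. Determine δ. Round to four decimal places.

δ ≈ 0.8364

Equating discounted utilities: u(8270) = δ^3·u(14134) ⇒ δ^3 = u(8270)/u(14134).
With u(x) = x: δ^3 = 8270/14134 = 0.58511.
So δ = 0.58511^(1/3) ≈ 0.8364.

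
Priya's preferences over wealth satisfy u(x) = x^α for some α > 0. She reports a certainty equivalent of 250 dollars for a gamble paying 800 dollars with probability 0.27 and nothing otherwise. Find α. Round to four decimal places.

α ≈ 1.1257

The lottery's expected utility is 0.27·u(800) + 0.73·u(0) = 0.27·800^α (since u(0) = 0 for α > 0).
Indifference: 250^α = 0.27·800^α, so (250/800)^α = 0.27.
Taking logs: α·ln(250/800) = ln(0.27), so α = -1.3093333 / -1.1631508 ≈ 1.1257.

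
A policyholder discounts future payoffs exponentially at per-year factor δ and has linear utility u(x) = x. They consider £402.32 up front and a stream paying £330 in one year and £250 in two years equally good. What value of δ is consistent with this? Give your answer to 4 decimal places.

δ ≈ 0.7700

Equating present values: 402.32 = 330δ + 250δ².
So 250δ² + 330δ − 402.32 = 0.
δ = (−330 + √(330² + 4·250·402.32)) / (2·250) = (−330 + √511220.00) / 500 ≈ 0.7700.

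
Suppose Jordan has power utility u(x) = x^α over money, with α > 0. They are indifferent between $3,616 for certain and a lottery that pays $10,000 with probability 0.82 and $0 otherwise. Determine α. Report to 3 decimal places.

EU(lottery) = 0.82·10000^α + 0.18·0 = 0.82·10000^α.
Indifference: 3616^α = 0.82·10000^α, so (3616/10000)^α = 0.82.
Taking logs: α·ln(3616/10000) = ln(0.82), so α = -0.198451 / -1.017217 ≈ 0.195.

α ≈ 0.195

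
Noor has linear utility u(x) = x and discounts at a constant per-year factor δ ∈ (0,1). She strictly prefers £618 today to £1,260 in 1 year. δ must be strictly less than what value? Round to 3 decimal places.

δ < 0.490

The preference means 618 > δ·1260.
Dividing through by 1260 gives δ < 0.49048.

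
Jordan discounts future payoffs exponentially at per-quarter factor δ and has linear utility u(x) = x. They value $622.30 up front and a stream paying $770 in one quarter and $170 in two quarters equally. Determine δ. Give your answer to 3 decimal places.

δ ≈ 0.700

Present value of the stream is 770·δ + 170·δ². Indifference gives 770δ + 170δ² = 622.30.
So 170δ² + 770δ − 622.30 = 0.
δ = (−770 + √(770² + 4·170·622.30)) / (2·170) = (−770 + √1016064.00) / 340 ≈ 0.700.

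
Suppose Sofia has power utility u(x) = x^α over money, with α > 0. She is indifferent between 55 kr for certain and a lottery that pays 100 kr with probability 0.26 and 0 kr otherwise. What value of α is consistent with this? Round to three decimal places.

Since u(0) = 0, the lottery's EU is 0.26·100^α.
Setting u(55) equal to that: 55^α = 0.26·100^α ⇒ (55/100)^α = 0.26.
Taking logs: α·ln(55/100) = ln(0.26), so α = -1.347074 / -0.597837 ≈ 2.253.

α ≈ 2.253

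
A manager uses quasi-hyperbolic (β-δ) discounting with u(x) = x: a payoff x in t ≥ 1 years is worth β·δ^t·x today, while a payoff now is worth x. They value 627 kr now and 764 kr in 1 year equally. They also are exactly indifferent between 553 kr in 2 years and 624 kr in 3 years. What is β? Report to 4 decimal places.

Both payoffs in the second observation are in the future, so β drops out: δ^2·553 = δ^3·624 ⇒ δ = 553/624 = 0.88622.
Now use the now-vs-future pair: 627 = β·δ·764 gives β = 627/(0.88622·764) ≈ 0.9260.

β ≈ 0.9260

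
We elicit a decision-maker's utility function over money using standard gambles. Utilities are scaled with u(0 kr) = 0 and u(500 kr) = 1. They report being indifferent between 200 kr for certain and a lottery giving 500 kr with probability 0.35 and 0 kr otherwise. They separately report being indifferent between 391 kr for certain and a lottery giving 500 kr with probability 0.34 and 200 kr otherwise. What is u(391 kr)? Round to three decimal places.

0.571

From the first indifference, u(200 kr) = 0.35·u(500 kr) + 0.65·u(0 kr) = 0.35·1 + 0.65·0 = 0.35.
Chaining: u(391 kr) = 0.34·1.00 + 0.66·0.35 = 0.5710.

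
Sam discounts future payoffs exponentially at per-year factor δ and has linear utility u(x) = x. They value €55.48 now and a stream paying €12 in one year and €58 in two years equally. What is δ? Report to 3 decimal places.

δ ≈ 0.880

Equating present values: 55.48 = 12δ + 58δ².
That is, 58δ² + 12δ − 55.48 = 0, a quadratic in δ.
δ = (−12 + √(12² + 4·58·55.48)) / (2·58) = (−12 + √13015.36) / 116 ≈ 0.880.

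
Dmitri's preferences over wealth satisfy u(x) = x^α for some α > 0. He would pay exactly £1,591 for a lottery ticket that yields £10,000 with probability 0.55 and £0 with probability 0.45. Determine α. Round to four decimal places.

α ≈ 0.3252

The lottery's expected utility is 0.55·u(10000) + 0.45·u(0) = 0.55·10000^α (since u(0) = 0 for α > 0).
Indifference: 1591^α = 0.55·10000^α, so (1591/10000)^α = 0.55.
Take logs: α = ln 0.55 / ln(1591/10000) ≈ 0.325226.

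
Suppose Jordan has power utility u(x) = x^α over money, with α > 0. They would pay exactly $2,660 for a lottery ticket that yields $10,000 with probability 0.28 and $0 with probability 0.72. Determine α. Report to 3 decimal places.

α ≈ 0.961

The lottery's expected utility is 0.28·u(10000) + 0.72·u(0) = 0.28·10000^α (since u(0) = 0 for α > 0).
Indifference: 2660^α = 0.28·10000^α, so (2660/10000)^α = 0.28.
α = ln(0.28) / ln(2660/10000) = -1.272966/-1.324259 ≈ 0.961.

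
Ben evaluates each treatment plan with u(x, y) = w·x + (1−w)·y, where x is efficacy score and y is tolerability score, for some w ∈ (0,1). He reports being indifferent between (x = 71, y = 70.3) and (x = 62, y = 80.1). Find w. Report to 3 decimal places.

u(71,70.3) = u(62,80.1) means w·71 + (1−w)·70.3 = w·62 + (1−w)·80.1.
w·(71−62) = (1−w)·(80.1−70.3), i.e. w·9 = (1−w)·9.8.
The marginal rate of substitution is 9.8/9, so w = 9.8/(9+9.8) = 0.521.

w = 0.521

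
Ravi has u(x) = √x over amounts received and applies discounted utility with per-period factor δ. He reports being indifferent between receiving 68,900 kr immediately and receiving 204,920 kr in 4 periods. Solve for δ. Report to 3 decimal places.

Indifference means u(68900) = δ^4 · u(204920), so δ^4 = u(68900)/u(204920).
With u(x) = √x: δ^4 = √68900/√204920 = √(68900/204920) = 0.57985.
Taking the 4th root: δ = 0.57985^(1/4) ≈ 0.873.

δ ≈ 0.873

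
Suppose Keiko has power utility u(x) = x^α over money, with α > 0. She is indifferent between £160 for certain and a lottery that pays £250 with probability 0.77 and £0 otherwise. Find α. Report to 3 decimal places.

Since u(0) = 0, the lottery's EU is 0.77·250^α.
Setting u(160) equal to that: 160^α = 0.77·250^α ⇒ (160/250)^α = 0.77.
Take logs: α = ln 0.77 / ln(160/250) ≈ 0.58564.

α ≈ 0.586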